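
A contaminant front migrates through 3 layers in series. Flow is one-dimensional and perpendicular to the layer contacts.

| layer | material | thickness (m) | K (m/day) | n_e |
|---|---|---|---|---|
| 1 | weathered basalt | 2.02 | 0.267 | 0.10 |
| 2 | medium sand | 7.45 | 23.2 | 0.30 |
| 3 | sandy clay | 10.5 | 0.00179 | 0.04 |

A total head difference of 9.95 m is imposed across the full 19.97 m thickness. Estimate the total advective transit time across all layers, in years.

4.62

With flow normal to the layers, continuity requires the same specific discharge q through every layer.
Σ(b_i/K_i) = 2.02/0.267 + 7.45/23.2 + 10.5/0.00179 = 5874 d.
q = Δh / Σ(b_i/K_i) = 9.95 / 5874 = 0.001694 m/day.
In each layer the seepage velocity is v_i = q/n_i, so the layer transit time is t_i = b_i·n_i / q:
  layer 1 (weathered basalt): t_1 = 2.02 × 0.10 / 0.001694 = 119.2 d
  layer 2 (medium sand): t_2 = 7.45 × 0.30 / 0.001694 = 1319 d
  layer 3 (sandy clay): t_3 = 10.5 × 0.04 / 0.001694 = 247.9 d
Total t = Σ t_i = 1687 days = 4.618 years.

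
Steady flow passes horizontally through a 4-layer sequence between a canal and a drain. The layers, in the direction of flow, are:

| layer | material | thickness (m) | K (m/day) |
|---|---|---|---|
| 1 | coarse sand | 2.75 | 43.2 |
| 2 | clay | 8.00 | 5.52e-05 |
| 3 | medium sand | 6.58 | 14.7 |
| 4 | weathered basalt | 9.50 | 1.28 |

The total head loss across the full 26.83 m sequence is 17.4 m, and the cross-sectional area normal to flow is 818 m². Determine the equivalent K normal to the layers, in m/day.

Flow is perpendicular to layering, so the layers act in series and the equivalent K is the thickness-weighted harmonic mean.
Total thickness L = 2.75 + 8.00 + 6.58 + 9.50 = 26.83 m.
Σ(b_i/K_i) = 2.75/43.2 + 8.00/5.52e-05 + 6.58/14.7 + 9.50/1.28 = 1.449e+05 d.
K_eq = L / Σ(b_i/K_i) = 26.83 / 1.449e+05 = 0.0001851 m/day.

0.000185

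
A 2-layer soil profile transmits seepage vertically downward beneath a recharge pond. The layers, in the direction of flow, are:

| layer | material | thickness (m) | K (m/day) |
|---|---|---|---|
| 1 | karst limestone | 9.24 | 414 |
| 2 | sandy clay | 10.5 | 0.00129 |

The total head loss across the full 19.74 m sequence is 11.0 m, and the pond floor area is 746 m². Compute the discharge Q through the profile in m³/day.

Flow is perpendicular to layering, so the layers act in series and the equivalent K is the thickness-weighted harmonic mean.
Total thickness L = 9.24 + 10.5 = 19.74 m.
Σ(b_i/K_i) = 9.24/414 + 10.5/0.00129 = 8140 d.
K_eq = L / Σ(b_i/K_i) = 19.74 / 8140 = 0.002425 m/day.
Q = K_eq · A · (Δh/L) = 0.002425 × 746 × (11.0/19.74) = 1.008 m³/day.

1.01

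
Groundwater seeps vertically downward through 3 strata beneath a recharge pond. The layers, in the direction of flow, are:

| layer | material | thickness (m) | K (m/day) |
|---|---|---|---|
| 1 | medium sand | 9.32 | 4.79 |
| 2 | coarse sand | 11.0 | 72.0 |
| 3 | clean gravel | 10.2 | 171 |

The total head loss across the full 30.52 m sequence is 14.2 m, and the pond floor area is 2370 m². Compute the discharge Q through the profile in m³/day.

15600

Flow is perpendicular to layering, so the layers act in series and the equivalent K is the thickness-weighted harmonic mean.
Total thickness L = 9.32 + 11.0 + 10.2 = 30.52 m.
Σ(b_i/K_i) = 9.32/4.79 + 11.0/72.0 + 10.2/171 = 2.158 d.
K_eq = L / Σ(b_i/K_i) = 30.52 / 2.158 = 14.14 m/day.
Q = K_eq · A · (Δh/L) = 14.14 × 2370 × (14.2/30.52) = 15594 m³/day.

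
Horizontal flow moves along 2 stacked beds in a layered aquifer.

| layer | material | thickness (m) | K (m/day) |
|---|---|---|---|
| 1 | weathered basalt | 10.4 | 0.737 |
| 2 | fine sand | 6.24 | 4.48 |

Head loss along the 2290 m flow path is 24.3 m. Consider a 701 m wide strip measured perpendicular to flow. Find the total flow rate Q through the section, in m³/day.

Flow is parallel to layering, so each bed carries its own Darcy discharge and the transmissivities add.
Σ(K_i·b_i) = 0.737×10.4 + 4.48×6.24 = 35.62 m²/day.
Hydraulic gradient i = Δh / L = 24.3 / 2290 = 0.01061.
Q = Σ(K_i·b_i) · W · i = 35.62 × 701 × 0.01061 = 265.0 m³/day.

265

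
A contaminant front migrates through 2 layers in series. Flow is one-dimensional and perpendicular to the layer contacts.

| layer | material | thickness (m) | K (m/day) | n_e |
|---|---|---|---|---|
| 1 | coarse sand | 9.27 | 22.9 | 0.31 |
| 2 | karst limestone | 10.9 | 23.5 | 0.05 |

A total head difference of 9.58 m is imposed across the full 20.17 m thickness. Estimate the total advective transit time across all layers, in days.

With flow normal to the layers, continuity requires the same specific discharge q through every layer.
Σ(b_i/K_i) = 9.27/22.9 + 10.9/23.5 = 0.8686 d.
q = Δh / Σ(b_i/K_i) = 9.58 / 0.8686 = 11.03 m/day.
In each layer the seepage velocity is v_i = q/n_i, so the layer transit time is t_i = b_i·n_i / q:
  layer 1 (coarse sand): t_1 = 9.27 × 0.31 / 11.03 = 0.2606 d
  layer 2 (karst limestone): t_2 = 10.9 × 0.05 / 11.03 = 0.04942 d
Total t = Σ t_i = 0.3100 days.

0.310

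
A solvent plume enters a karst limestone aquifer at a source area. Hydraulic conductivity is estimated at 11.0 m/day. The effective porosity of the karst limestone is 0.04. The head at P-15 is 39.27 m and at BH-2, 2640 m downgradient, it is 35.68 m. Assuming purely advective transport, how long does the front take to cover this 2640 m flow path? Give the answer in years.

19.3

Hydraulic gradient i = (39.27 − 35.68) / 2640 = 3.59 / 2640 = 0.001360.
Darcy flux q = K · i = 11.00 × 0.001360 = 0.01496 m/day.
Seepage velocity v = q / n_e = 0.01496 / 0.04 = 0.3740 m/day.
Travel time t = L / v = 2640 / 0.3740 = 7060 days = 19.33 years.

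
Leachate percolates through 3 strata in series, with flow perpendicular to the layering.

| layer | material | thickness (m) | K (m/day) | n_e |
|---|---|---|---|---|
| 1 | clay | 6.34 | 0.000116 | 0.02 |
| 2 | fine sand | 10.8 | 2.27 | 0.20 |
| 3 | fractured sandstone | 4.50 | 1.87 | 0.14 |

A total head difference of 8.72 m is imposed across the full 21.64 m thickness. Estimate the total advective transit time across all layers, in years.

50.1

With flow normal to the layers, continuity requires the same specific discharge q through every layer.
Σ(b_i/K_i) = 6.34/0.000116 + 10.8/2.27 + 4.50/1.87 = 54662 d.
q = Δh / Σ(b_i/K_i) = 8.72 / 54662 = 0.0001595 m/day.
In each layer the seepage velocity is v_i = q/n_i, so the layer transit time is t_i = b_i·n_i / q:
  layer 1 (clay): t_1 = 6.34 × 0.02 / 0.0001595 = 794.9 d
  layer 2 (fine sand): t_2 = 10.8 × 0.20 / 0.0001595 = 13540 d
  layer 3 (fractured sandstone): t_3 = 4.50 × 0.14 / 0.0001595 = 3949 d
Total t = Σ t_i = 18284 days = 50.06 years.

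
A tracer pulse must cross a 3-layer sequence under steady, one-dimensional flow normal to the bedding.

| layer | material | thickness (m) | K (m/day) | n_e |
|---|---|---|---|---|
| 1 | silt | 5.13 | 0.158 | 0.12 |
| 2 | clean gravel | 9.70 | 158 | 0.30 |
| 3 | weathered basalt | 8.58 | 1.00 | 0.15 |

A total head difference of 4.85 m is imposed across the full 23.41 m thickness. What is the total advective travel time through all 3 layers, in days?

With flow normal to the layers, continuity requires the same specific discharge q through every layer.
Σ(b_i/K_i) = 5.13/0.158 + 9.70/158 + 8.58/1.00 = 41.11 d.
q = Δh / Σ(b_i/K_i) = 4.85 / 41.11 = 0.1180 m/day.
In each layer the seepage velocity is v_i = q/n_i, so the layer transit time is t_i = b_i·n_i / q:
  layer 1 (silt): t_1 = 5.13 × 0.12 / 0.1180 = 5.218 d
  layer 2 (clean gravel): t_2 = 9.70 × 0.30 / 0.1180 = 24.67 d
  layer 3 (weathered basalt): t_3 = 8.58 × 0.15 / 0.1180 = 10.91 d
Total t = Σ t_i = 40.79 days.

40.8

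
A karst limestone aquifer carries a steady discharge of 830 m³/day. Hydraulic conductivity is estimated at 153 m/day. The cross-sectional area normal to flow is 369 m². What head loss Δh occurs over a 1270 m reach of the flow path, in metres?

18.7

From Q = K·A·i, i = Q / (K·A) = 830 / (153.0 × 369.0) = 0.01470.
Head loss Δh = i · L = 0.01470 × 1270 = 18.67 m.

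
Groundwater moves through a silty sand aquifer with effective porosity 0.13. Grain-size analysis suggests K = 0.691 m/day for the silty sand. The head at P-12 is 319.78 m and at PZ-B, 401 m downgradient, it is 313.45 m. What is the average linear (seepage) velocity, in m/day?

0.0839

Hydraulic gradient i = (319.78 − 313.45) / 401 = 6.33 / 401 = 0.01579.
Darcy flux q = K · i = 0.6910 × 0.01579 = 0.01091 m/day.
Seepage velocity v = q / n_e = 0.01091 / 0.13 = 0.08391 m/day.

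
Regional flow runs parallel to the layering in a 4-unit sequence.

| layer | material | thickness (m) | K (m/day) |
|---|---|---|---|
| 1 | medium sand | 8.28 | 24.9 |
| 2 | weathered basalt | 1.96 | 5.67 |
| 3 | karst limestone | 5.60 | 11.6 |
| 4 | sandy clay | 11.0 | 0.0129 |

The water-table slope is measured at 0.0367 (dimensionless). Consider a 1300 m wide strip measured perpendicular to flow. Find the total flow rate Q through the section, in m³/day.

Flow is parallel to layering, so each bed carries its own Darcy discharge and the transmissivities add.
Σ(K_i·b_i) = 24.9×8.28 + 5.67×1.96 + 11.6×5.60 + 0.0129×11.0 = 282.4 m²/day.
Hydraulic gradient i = 0.0367.
Q = Σ(K_i·b_i) · W · i = 282.4 × 1300 × 0.03670 = 13473 m³/day.

13500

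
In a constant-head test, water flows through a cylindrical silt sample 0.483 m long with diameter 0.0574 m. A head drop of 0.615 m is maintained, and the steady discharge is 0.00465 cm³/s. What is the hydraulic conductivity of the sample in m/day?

Cross-sectional area A = π·(d/2)² = π × (0.0574/2)² = 0.002588 m².
Convert discharge: 0.00465 cm³/s = 4.650e-09 m³/s.
Darcy's law rearranged: K = Q·L / (A·Δh) = 4.650e-09 × 0.483 / (0.002588 × 0.615) = 1.411e-06 m/s = 0.1219 m/day.

0.122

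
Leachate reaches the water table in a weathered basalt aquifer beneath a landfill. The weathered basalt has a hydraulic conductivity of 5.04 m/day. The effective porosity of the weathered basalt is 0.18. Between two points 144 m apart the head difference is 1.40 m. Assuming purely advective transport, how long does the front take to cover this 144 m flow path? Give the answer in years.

1.45

Hydraulic gradient i = Δh / L = 1.40 / 144 = 0.009722.
Darcy flux q = K · i = 5.040 × 0.009722 = 0.04900 m/day.
Seepage velocity v = q / n_e = 0.04900 / 0.18 = 0.2722 m/day.
Travel time t = L / v = 144 / 0.2722 = 529.0 days = 1.448 years.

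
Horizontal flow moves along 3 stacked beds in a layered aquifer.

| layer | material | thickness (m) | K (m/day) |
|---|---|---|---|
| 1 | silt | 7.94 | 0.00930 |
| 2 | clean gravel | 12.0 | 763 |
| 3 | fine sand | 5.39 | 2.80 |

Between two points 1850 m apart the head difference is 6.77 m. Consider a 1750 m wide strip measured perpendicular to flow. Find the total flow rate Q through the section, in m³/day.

Flow is parallel to layering, so each bed carries its own Darcy discharge and the transmissivities add.
Σ(K_i·b_i) = 0.00930×7.94 + 763×12.0 + 2.80×5.39 = 9171 m²/day.
Hydraulic gradient i = Δh / L = 6.77 / 1850 = 0.003659.
Q = Σ(K_i·b_i) · W · i = 9171 × 1750 × 0.003659 = 58733 m³/day.

58700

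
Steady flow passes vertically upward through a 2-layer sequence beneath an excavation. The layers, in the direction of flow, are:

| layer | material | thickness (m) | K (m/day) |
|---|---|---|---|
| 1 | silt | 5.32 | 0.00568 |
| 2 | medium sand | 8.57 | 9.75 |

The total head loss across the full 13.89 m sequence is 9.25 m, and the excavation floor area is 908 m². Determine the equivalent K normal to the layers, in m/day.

0.0148

Flow is perpendicular to layering, so the layers act in series and the equivalent K is the thickness-weighted harmonic mean.
Total thickness L = 5.32 + 8.57 = 13.89 m.
Σ(b_i/K_i) = 5.32/0.00568 + 8.57/9.75 = 937.5 d.
K_eq = L / Σ(b_i/K_i) = 13.89 / 937.5 = 0.01482 m/day.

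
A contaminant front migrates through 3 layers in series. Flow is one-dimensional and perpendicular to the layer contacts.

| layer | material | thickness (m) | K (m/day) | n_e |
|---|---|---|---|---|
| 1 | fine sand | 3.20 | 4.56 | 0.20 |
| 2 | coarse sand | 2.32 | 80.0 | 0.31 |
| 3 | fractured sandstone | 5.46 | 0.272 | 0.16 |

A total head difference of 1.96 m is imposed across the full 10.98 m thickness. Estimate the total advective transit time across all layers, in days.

With flow normal to the layers, continuity requires the same specific discharge q through every layer.
Σ(b_i/K_i) = 3.20/4.56 + 2.32/80.0 + 5.46/0.272 = 20.80 d.
q = Δh / Σ(b_i/K_i) = 1.96 / 20.80 = 0.09421 m/day.
In each layer the seepage velocity is v_i = q/n_i, so the layer transit time is t_i = b_i·n_i / q:
  layer 1 (fine sand): t_1 = 3.20 × 0.20 / 0.09421 = 6.793 d
  layer 2 (coarse sand): t_2 = 2.32 × 0.31 / 0.09421 = 7.634 d
  layer 3 (fractured sandstone): t_3 = 5.46 × 0.16 / 0.09421 = 9.273 d
Total t = Σ t_i = 23.70 days.

23.7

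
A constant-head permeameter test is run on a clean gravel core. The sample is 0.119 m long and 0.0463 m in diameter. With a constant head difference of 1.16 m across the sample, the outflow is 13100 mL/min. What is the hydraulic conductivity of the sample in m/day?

Cross-sectional area A = π·(d/2)² = π × (0.0463/2)² = 0.001684 m².
Convert discharge: 13100 mL/min = 0.0002183 m³/s.
Darcy's law rearranged: K = Q·L / (A·Δh) = 0.0002183 × 0.119 / (0.001684 × 1.16) = 0.01330 m/s = 1149 m/day.

1150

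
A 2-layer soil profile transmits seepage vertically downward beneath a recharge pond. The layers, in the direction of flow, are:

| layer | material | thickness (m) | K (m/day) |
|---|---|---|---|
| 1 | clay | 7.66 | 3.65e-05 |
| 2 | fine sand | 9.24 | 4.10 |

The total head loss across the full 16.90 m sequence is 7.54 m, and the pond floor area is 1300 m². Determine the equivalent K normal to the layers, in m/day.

Flow is perpendicular to layering, so the layers act in series and the equivalent K is the thickness-weighted harmonic mean.
Total thickness L = 7.66 + 9.24 = 16.90 m.
Σ(b_i/K_i) = 7.66/3.65e-05 + 9.24/4.10 = 2.099e+05 d.
K_eq = L / Σ(b_i/K_i) = 16.90 / 2.099e+05 = 8.053e-05 m/day.

8.05e-05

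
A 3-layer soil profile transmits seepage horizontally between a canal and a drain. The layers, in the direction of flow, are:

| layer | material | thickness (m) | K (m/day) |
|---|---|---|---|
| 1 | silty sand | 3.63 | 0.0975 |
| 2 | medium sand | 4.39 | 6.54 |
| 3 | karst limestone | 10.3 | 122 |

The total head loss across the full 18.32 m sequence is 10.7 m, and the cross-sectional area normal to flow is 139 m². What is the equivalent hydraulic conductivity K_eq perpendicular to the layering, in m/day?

0.482

Flow is perpendicular to layering, so the layers act in series and the equivalent K is the thickness-weighted harmonic mean.
Total thickness L = 3.63 + 4.39 + 10.3 = 18.32 m.
Σ(b_i/K_i) = 3.63/0.0975 + 4.39/6.54 + 10.3/122 = 37.99 d.
K_eq = L / Σ(b_i/K_i) = 18.32 / 37.99 = 0.4823 m/day.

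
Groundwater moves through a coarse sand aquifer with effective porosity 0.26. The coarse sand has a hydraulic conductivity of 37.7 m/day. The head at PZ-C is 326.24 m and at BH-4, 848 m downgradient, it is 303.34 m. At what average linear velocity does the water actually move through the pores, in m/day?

Hydraulic gradient i = (326.24 − 303.34) / 848 = 22.9 / 848 = 0.02700.
Darcy flux q = K · i = 37.70 × 0.02700 = 1.018 m/day.
Seepage velocity v = q / n_e = 1.018 / 0.26 = 3.916 m/day.

3.92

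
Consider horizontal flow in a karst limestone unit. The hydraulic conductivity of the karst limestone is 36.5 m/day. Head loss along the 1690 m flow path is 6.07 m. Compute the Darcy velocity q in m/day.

Hydraulic gradient i = Δh / L = 6.07 / 1690 = 0.003592.
Specific discharge q = K · i = 36.50 × 0.003592 = 0.1311 m/day.

0.131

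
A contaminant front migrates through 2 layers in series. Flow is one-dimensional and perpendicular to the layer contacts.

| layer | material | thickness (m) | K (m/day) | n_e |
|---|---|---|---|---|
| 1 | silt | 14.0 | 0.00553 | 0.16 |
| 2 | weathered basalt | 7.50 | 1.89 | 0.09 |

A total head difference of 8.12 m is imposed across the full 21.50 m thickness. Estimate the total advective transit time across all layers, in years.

With flow normal to the layers, continuity requires the same specific discharge q through every layer.
Σ(b_i/K_i) = 14.0/0.00553 + 7.50/1.89 = 2536 d.
q = Δh / Σ(b_i/K_i) = 8.12 / 2536 = 0.003202 m/day.
In each layer the seepage velocity is v_i = q/n_i, so the layer transit time is t_i = b_i·n_i / q:
  layer 1 (silt): t_1 = 14.0 × 0.16 / 0.003202 = 699.5 d
  layer 2 (weathered basalt): t_2 = 7.50 × 0.09 / 0.003202 = 210.8 d
Total t = Σ t_i = 910.3 days = 2.492 years.

2.49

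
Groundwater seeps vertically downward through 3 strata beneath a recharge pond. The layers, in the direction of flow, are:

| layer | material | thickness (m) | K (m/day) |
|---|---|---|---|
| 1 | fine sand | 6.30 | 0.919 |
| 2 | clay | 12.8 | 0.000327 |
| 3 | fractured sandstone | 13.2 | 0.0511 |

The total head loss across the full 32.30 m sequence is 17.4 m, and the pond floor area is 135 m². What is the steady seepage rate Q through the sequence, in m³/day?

Flow is perpendicular to layering, so the layers act in series and the equivalent K is the thickness-weighted harmonic mean.
Total thickness L = 6.30 + 12.8 + 13.2 = 32.30 m.
Σ(b_i/K_i) = 6.30/0.919 + 12.8/0.000327 + 13.2/0.0511 = 39409 d.
K_eq = L / Σ(b_i/K_i) = 32.30 / 39409 = 0.0008196 m/day.
Q = K_eq · A · (Δh/L) = 0.0008196 × 135 × (17.4/32.30) = 0.05961 m³/day.

0.0596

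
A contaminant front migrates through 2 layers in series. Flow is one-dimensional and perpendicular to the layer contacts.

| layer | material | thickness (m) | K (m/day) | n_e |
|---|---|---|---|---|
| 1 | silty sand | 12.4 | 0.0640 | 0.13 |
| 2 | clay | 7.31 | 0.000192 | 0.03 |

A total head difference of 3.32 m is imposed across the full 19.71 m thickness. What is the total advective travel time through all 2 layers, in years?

With flow normal to the layers, continuity requires the same specific discharge q through every layer.
Σ(b_i/K_i) = 12.4/0.0640 + 7.31/0.000192 = 38267 d.
q = Δh / Σ(b_i/K_i) = 3.32 / 38267 = 8.676e-05 m/day.
In each layer the seepage velocity is v_i = q/n_i, so the layer transit time is t_i = b_i·n_i / q:
  layer 1 (silty sand): t_1 = 12.4 × 0.13 / 8.676e-05 = 18580 d
  layer 2 (clay): t_2 = 7.31 × 0.03 / 8.676e-05 = 2528 d
Total t = Σ t_i = 21108 days = 57.79 years.

57.8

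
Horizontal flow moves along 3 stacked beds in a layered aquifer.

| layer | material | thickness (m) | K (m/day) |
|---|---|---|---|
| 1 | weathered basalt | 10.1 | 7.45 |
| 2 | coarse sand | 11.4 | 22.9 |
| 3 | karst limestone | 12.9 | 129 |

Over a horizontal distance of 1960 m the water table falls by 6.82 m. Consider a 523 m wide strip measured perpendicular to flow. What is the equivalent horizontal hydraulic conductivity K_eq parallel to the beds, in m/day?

Flow is parallel to layering, so each bed carries its own Darcy discharge and the transmissivities add.
Σ(K_i·b_i) = 7.45×10.1 + 22.9×11.4 + 129×12.9 = 2000 m²/day.
Total thickness b = 34.40 m, so K_eq = Σ(K_i·b_i)/b = 58.15 m/day.

58.2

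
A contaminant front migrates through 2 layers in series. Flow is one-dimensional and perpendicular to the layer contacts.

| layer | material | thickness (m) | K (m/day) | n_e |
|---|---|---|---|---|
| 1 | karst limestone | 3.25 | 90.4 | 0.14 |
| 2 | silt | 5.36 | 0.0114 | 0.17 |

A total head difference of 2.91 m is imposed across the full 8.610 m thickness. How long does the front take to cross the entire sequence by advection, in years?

With flow normal to the layers, continuity requires the same specific discharge q through every layer.
Σ(b_i/K_i) = 3.25/90.4 + 5.36/0.0114 = 470.2 d.
q = Δh / Σ(b_i/K_i) = 2.91 / 470.2 = 0.006189 m/day.
In each layer the seepage velocity is v_i = q/n_i, so the layer transit time is t_i = b_i·n_i / q:
  layer 1 (karst limestone): t_1 = 3.25 × 0.14 / 0.006189 = 73.52 d
  layer 2 (silt): t_2 = 5.36 × 0.17 / 0.006189 = 147.2 d
Total t = Σ t_i = 220.8 days = 0.6044 years.

0.604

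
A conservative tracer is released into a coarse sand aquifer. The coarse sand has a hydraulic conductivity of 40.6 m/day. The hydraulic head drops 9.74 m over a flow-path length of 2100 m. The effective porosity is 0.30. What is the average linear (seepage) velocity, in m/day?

Hydraulic gradient i = Δh / L = 9.74 / 2100 = 0.004638.
Darcy flux q = K · i = 40.60 × 0.004638 = 0.1883 m/day.
Seepage velocity v = q / n_e = 0.1883 / 0.30 = 0.6277 m/day.

0.628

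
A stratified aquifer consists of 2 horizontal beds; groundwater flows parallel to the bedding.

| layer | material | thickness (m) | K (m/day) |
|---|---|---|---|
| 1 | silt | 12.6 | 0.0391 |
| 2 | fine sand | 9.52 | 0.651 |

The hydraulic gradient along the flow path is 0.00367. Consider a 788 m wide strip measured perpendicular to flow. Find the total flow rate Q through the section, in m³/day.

Flow is parallel to layering, so each bed carries its own Darcy discharge and the transmissivities add.
Σ(K_i·b_i) = 0.0391×12.6 + 0.651×9.52 = 6.690 m²/day.
Hydraulic gradient i = 0.00367.
Q = Σ(K_i·b_i) · W · i = 6.690 × 788 × 0.003670 = 19.35 m³/day.

19.3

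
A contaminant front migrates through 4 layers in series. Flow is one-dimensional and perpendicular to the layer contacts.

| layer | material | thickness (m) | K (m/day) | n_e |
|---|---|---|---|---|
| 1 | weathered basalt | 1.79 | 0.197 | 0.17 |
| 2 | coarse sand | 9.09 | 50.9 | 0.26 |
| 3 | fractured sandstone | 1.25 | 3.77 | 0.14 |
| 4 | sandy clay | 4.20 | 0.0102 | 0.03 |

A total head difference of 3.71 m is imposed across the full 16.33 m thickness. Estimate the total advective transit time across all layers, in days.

With flow normal to the layers, continuity requires the same specific discharge q through every layer.
Σ(b_i/K_i) = 1.79/0.197 + 9.09/50.9 + 1.25/3.77 + 4.20/0.0102 = 421.4 d.
q = Δh / Σ(b_i/K_i) = 3.71 / 421.4 = 0.008805 m/day.
In each layer the seepage velocity is v_i = q/n_i, so the layer transit time is t_i = b_i·n_i / q:
  layer 1 (weathered basalt): t_1 = 1.79 × 0.17 / 0.008805 = 34.56 d
  layer 2 (coarse sand): t_2 = 9.09 × 0.26 / 0.008805 = 268.4 d
  layer 3 (fractured sandstone): t_3 = 1.25 × 0.14 / 0.008805 = 19.88 d
  layer 4 (sandy clay): t_4 = 4.20 × 0.03 / 0.008805 = 14.31 d
Total t = Σ t_i = 337.2 days.

337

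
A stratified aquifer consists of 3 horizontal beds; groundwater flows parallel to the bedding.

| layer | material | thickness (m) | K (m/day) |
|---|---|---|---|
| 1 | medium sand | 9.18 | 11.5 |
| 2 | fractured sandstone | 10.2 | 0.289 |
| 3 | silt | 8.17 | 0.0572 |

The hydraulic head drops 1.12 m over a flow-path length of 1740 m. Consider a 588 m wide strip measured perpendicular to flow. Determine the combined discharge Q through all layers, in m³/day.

41.2

Flow is parallel to layering, so each bed carries its own Darcy discharge and the transmissivities add.
Σ(K_i·b_i) = 11.5×9.18 + 0.289×10.2 + 0.0572×8.17 = 109.0 m²/day.
Hydraulic gradient i = Δh / L = 1.12 / 1740 = 0.0006437.
Q = Σ(K_i·b_i) · W · i = 109.0 × 588 × 0.0006437 = 41.25 m³/day.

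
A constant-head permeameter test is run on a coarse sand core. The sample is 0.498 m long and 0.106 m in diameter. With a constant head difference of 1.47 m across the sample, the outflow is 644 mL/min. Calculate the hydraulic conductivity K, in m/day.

35.6

Cross-sectional area A = π·(d/2)² = π × (0.106/2)² = 0.008825 m².
Convert discharge: 644 mL/min = 1.073e-05 m³/s.
Darcy's law rearranged: K = Q·L / (A·Δh) = 1.073e-05 × 0.498 / (0.008825 × 1.47) = 0.0004120 m/s = 35.60 m/day.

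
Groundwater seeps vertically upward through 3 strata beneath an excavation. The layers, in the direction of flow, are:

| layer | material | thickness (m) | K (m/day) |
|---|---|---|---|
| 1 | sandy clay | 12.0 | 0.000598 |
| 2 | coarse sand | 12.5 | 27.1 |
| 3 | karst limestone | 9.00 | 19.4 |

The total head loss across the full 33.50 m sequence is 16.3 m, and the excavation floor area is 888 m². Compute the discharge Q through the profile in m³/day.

Flow is perpendicular to layering, so the layers act in series and the equivalent K is the thickness-weighted harmonic mean.
Total thickness L = 12.0 + 12.5 + 9.00 = 33.50 m.
Σ(b_i/K_i) = 12.0/0.000598 + 12.5/27.1 + 9.00/19.4 = 20068 d.
K_eq = L / Σ(b_i/K_i) = 33.50 / 20068 = 0.001669 m/day.
Q = K_eq · A · (Δh/L) = 0.001669 × 888 × (16.3/33.50) = 0.7213 m³/day.

0.721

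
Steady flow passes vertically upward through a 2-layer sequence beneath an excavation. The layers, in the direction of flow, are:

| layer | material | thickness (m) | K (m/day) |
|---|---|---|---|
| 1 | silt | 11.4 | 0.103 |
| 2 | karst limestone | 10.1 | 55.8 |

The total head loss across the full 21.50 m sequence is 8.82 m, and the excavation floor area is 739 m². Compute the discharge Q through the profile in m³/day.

Flow is perpendicular to layering, so the layers act in series and the equivalent K is the thickness-weighted harmonic mean.
Total thickness L = 11.4 + 10.1 = 21.50 m.
Σ(b_i/K_i) = 11.4/0.103 + 10.1/55.8 = 110.9 d.
K_eq = L / Σ(b_i/K_i) = 21.50 / 110.9 = 0.1939 m/day.
Q = K_eq · A · (Δh/L) = 0.1939 × 739 × (8.82/21.50) = 58.79 m³/day.

58.8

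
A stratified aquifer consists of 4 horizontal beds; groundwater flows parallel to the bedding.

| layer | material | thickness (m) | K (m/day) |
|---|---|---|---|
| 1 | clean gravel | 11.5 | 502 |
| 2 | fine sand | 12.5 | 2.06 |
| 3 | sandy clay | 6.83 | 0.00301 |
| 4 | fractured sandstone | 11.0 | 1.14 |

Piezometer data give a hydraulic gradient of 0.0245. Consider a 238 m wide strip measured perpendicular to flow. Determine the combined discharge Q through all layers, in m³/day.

33900

Flow is parallel to layering, so each bed carries its own Darcy discharge and the transmissivities add.
Σ(K_i·b_i) = 502×11.5 + 2.06×12.5 + 0.00301×6.83 + 1.14×11.0 = 5811 m²/day.
Hydraulic gradient i = 0.0245.
Q = Σ(K_i·b_i) · W · i = 5811 × 238 × 0.02450 = 33886 m³/day.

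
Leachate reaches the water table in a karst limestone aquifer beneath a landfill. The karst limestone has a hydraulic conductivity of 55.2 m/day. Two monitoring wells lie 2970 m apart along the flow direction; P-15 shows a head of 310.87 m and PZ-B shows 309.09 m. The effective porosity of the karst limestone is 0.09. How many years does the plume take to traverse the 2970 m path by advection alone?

22.1

Hydraulic gradient i = (310.87 − 309.09) / 2970 = 1.78 / 2970 = 0.0005993.
Darcy flux q = K · i = 55.20 × 0.0005993 = 0.03308 m/day.
Seepage velocity v = q / n_e = 0.03308 / 0.09 = 0.3676 m/day.
Travel time t = L / v = 2970 / 0.3676 = 8080 days = 22.12 years.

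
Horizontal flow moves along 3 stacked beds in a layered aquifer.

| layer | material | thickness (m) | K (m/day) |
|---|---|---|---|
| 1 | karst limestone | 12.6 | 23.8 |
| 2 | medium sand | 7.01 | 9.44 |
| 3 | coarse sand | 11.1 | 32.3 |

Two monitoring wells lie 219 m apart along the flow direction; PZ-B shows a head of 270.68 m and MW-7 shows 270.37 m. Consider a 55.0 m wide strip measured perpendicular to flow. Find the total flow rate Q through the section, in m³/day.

56.4

Flow is parallel to layering, so each bed carries its own Darcy discharge and the transmissivities add.
Σ(K_i·b_i) = 23.8×12.6 + 9.44×7.01 + 32.3×11.1 = 724.6 m²/day.
Hydraulic gradient i = (270.68 − 270.37) / 219 = 0.31 / 219 = 0.001416.
Q = Σ(K_i·b_i) · W · i = 724.6 × 55.0 × 0.001416 = 56.41 m³/day.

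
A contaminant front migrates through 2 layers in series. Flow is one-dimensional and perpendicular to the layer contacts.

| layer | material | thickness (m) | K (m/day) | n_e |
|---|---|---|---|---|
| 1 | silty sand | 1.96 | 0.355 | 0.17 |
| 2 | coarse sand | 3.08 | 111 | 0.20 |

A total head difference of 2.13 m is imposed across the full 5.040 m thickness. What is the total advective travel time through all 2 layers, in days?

With flow normal to the layers, continuity requires the same specific discharge q through every layer.
Σ(b_i/K_i) = 1.96/0.355 + 3.08/111 = 5.549 d.
q = Δh / Σ(b_i/K_i) = 2.13 / 5.549 = 0.3839 m/day.
In each layer the seepage velocity is v_i = q/n_i, so the layer transit time is t_i = b_i·n_i / q:
  layer 1 (silty sand): t_1 = 1.96 × 0.17 / 0.3839 = 0.8680 d
  layer 2 (coarse sand): t_2 = 3.08 × 0.20 / 0.3839 = 1.605 d
Total t = Σ t_i = 2.473 days.

2.47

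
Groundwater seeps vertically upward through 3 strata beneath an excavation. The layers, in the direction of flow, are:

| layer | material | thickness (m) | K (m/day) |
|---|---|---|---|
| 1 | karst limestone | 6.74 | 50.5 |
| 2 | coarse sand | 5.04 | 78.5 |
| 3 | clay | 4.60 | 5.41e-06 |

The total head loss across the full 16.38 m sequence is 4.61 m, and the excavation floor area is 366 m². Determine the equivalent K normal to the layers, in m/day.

1.93e-05

Flow is perpendicular to layering, so the layers act in series and the equivalent K is the thickness-weighted harmonic mean.
Total thickness L = 6.74 + 5.04 + 4.60 = 16.38 m.
Σ(b_i/K_i) = 6.74/50.5 + 5.04/78.5 + 4.60/5.41e-06 = 8.503e+05 d.
K_eq = L / Σ(b_i/K_i) = 16.38 / 8.503e+05 = 1.926e-05 m/day.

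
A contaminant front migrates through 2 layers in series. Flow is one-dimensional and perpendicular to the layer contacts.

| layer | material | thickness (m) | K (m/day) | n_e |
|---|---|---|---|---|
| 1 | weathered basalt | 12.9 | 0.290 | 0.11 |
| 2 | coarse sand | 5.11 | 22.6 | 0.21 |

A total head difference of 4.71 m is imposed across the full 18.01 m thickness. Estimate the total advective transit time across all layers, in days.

With flow normal to the layers, continuity requires the same specific discharge q through every layer.
Σ(b_i/K_i) = 12.9/0.290 + 5.11/22.6 = 44.71 d.
q = Δh / Σ(b_i/K_i) = 4.71 / 44.71 = 0.1053 m/day.
In each layer the seepage velocity is v_i = q/n_i, so the layer transit time is t_i = b_i·n_i / q:
  layer 1 (weathered basalt): t_1 = 12.9 × 0.11 / 0.1053 = 13.47 d
  layer 2 (coarse sand): t_2 = 5.11 × 0.21 / 0.1053 = 10.19 d
Total t = Σ t_i = 23.66 days.

23.7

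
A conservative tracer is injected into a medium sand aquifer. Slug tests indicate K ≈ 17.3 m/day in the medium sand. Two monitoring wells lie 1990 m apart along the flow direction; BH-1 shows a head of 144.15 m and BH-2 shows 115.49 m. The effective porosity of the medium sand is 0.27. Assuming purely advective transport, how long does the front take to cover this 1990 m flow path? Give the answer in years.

Hydraulic gradient i = (144.15 − 115.49) / 1990 = 28.66 / 1990 = 0.01440.
Darcy flux q = K · i = 17.30 × 0.01440 = 0.2492 m/day.
Seepage velocity v = q / n_e = 0.2492 / 0.27 = 0.9228 m/day.
Travel time t = L / v = 1990 / 0.9228 = 2156 days = 5.904 years.

5.90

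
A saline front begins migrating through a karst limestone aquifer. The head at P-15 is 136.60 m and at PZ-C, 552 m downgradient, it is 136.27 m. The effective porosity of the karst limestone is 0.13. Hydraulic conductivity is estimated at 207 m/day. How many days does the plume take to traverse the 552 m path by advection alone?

580

Hydraulic gradient i = (136.60 − 136.27) / 552 = 0.33 / 552 = 0.0005978.
Darcy flux q = K · i = 207.0 × 0.0005978 = 0.1237 m/day.
Seepage velocity v = q / n_e = 0.1237 / 0.13 = 0.9519 m/day.
Travel time t = L / v = 552 / 0.9519 = 579.9 days.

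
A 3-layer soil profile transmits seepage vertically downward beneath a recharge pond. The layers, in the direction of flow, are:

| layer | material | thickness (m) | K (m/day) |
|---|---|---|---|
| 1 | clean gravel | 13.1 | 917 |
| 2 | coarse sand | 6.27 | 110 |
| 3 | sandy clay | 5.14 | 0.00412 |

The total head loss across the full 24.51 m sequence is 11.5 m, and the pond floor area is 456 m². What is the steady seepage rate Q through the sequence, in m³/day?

4.20

Flow is perpendicular to layering, so the layers act in series and the equivalent K is the thickness-weighted harmonic mean.
Total thickness L = 13.1 + 6.27 + 5.14 = 24.51 m.
Σ(b_i/K_i) = 13.1/917 + 6.27/110 + 5.14/0.00412 = 1248 d.
K_eq = L / Σ(b_i/K_i) = 24.51 / 1248 = 0.01965 m/day.
Q = K_eq · A · (Δh/L) = 0.01965 × 456 × (11.5/24.51) = 4.203 m³/day.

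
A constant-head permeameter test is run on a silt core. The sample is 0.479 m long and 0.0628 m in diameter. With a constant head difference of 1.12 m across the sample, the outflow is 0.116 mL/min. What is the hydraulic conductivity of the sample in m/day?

Cross-sectional area A = π·(d/2)² = π × (0.0628/2)² = 0.003097 m².
Convert discharge: 0.116 mL/min = 1.933e-09 m³/s.
Darcy's law rearranged: K = Q·L / (A·Δh) = 1.933e-09 × 0.479 / (0.003097 × 1.12) = 2.669e-07 m/s = 0.02306 m/day.

0.0231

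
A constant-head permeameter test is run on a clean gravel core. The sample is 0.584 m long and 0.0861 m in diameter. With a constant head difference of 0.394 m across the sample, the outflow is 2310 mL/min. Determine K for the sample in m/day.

Cross-sectional area A = π·(d/2)² = π × (0.0861/2)² = 0.005822 m².
Convert discharge: 2310 mL/min = 3.850e-05 m³/s.
Darcy's law rearranged: K = Q·L / (A·Δh) = 3.850e-05 × 0.584 / (0.005822 × 0.394) = 0.009801 m/s = 846.8 m/day.

847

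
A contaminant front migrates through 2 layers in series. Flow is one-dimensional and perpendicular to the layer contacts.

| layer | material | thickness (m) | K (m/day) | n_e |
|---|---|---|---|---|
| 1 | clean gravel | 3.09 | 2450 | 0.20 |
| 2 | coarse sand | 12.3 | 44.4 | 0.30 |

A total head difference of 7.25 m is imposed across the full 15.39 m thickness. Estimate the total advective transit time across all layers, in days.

With flow normal to the layers, continuity requires the same specific discharge q through every layer.
Σ(b_i/K_i) = 3.09/2450 + 12.3/44.4 = 0.2783 d.
q = Δh / Σ(b_i/K_i) = 7.25 / 0.2783 = 26.05 m/day.
In each layer the seepage velocity is v_i = q/n_i, so the layer transit time is t_i = b_i·n_i / q:
  layer 1 (clean gravel): t_1 = 3.09 × 0.20 / 26.05 = 0.02372 d
  layer 2 (coarse sand): t_2 = 12.3 × 0.30 / 26.05 = 0.1416 d
Total t = Σ t_i = 0.1654 days.

0.165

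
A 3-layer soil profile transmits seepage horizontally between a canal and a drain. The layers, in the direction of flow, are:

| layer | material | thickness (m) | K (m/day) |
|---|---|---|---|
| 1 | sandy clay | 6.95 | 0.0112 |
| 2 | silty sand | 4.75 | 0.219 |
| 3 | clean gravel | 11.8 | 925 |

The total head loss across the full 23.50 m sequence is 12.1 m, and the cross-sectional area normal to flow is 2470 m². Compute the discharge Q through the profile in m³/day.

46.5

Flow is perpendicular to layering, so the layers act in series and the equivalent K is the thickness-weighted harmonic mean.
Total thickness L = 6.95 + 4.75 + 11.8 = 23.50 m.
Σ(b_i/K_i) = 6.95/0.0112 + 4.75/0.219 + 11.8/925 = 642.2 d.
K_eq = L / Σ(b_i/K_i) = 23.50 / 642.2 = 0.03659 m/day.
Q = K_eq · A · (Δh/L) = 0.03659 × 2470 × (12.1/23.50) = 46.54 m³/day.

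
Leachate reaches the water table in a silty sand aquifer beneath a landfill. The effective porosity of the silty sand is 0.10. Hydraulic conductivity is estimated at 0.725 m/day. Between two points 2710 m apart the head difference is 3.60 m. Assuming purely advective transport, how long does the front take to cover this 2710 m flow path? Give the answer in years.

770

Hydraulic gradient i = Δh / L = 3.60 / 2710 = 0.001328.
Darcy flux q = K · i = 0.7250 × 0.001328 = 0.0009631 m/day.
Seepage velocity v = q / n_e = 0.0009631 / 0.10 = 0.009631 m/day.
Travel time t = L / v = 2710 / 0.009631 = 2.814e+05 days = 770.4 years.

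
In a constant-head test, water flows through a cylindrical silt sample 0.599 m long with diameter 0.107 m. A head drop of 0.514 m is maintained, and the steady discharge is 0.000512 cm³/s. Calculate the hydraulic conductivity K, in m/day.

Cross-sectional area A = π·(d/2)² = π × (0.107/2)² = 0.008992 m².
Convert discharge: 0.000512 cm³/s = 5.120e-10 m³/s.
Darcy's law rearranged: K = Q·L / (A·Δh) = 5.120e-10 × 0.599 / (0.008992 × 0.514) = 6.636e-08 m/s = 0.005733 m/day.

0.00573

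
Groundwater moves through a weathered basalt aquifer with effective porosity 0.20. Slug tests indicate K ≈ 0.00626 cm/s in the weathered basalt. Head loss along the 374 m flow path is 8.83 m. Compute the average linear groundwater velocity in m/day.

Convert K: 0.00626 cm/s × 864 = 5.409 m/day.
Hydraulic gradient i = Δh / L = 8.83 / 374 = 0.02361.
Darcy flux q = K · i = 5.409 × 0.02361 = 0.1277 m/day.
Seepage velocity v = q / n_e = 0.1277 / 0.20 = 0.6385 m/day.

0.638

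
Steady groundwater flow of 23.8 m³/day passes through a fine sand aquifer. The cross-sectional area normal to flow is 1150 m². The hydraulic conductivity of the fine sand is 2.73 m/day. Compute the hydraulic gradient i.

0.00758

From Q = K·A·i, i = Q / (K·A) = 23.8 / (2.730 × 1150) = 0.007581.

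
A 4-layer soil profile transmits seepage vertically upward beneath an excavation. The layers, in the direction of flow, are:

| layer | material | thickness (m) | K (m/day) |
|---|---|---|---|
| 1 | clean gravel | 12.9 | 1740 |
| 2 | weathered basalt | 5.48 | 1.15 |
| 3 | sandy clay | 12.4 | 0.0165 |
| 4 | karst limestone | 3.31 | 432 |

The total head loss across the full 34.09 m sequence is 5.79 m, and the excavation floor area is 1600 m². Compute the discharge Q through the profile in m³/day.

12.2

Flow is perpendicular to layering, so the layers act in series and the equivalent K is the thickness-weighted harmonic mean.
Total thickness L = 12.9 + 5.48 + 12.4 + 3.31 = 34.09 m.
Σ(b_i/K_i) = 12.9/1740 + 5.48/1.15 + 12.4/0.0165 + 3.31/432 = 756.3 d.
K_eq = L / Σ(b_i/K_i) = 34.09 / 756.3 = 0.04507 m/day.
Q = K_eq · A · (Δh/L) = 0.04507 × 1600 × (5.79/34.09) = 12.25 m³/day.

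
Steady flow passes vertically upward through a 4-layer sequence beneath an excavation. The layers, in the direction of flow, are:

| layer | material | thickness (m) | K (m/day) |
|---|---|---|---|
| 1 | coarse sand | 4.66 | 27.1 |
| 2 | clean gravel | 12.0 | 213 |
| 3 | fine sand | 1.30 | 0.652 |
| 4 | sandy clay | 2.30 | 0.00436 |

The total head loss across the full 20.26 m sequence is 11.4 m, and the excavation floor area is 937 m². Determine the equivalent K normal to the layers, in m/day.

Flow is perpendicular to layering, so the layers act in series and the equivalent K is the thickness-weighted harmonic mean.
Total thickness L = 4.66 + 12.0 + 1.30 + 2.30 = 20.26 m.
Σ(b_i/K_i) = 4.66/27.1 + 12.0/213 + 1.30/0.652 + 2.30/0.00436 = 529.7 d.
K_eq = L / Σ(b_i/K_i) = 20.26 / 529.7 = 0.03824 m/day.

0.0382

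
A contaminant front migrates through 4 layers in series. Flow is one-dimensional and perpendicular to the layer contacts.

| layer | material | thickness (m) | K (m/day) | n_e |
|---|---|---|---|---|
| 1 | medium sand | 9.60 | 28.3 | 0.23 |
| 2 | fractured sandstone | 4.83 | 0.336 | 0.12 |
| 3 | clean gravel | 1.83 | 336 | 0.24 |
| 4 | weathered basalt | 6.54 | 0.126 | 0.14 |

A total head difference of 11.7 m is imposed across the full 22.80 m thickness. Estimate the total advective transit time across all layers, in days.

With flow normal to the layers, continuity requires the same specific discharge q through every layer.
Σ(b_i/K_i) = 9.60/28.3 + 4.83/0.336 + 1.83/336 + 6.54/0.126 = 66.62 d.
q = Δh / Σ(b_i/K_i) = 11.7 / 66.62 = 0.1756 m/day.
In each layer the seepage velocity is v_i = q/n_i, so the layer transit time is t_i = b_i·n_i / q:
  layer 1 (medium sand): t_1 = 9.60 × 0.23 / 0.1756 = 12.57 d
  layer 2 (fractured sandstone): t_2 = 4.83 × 0.12 / 0.1756 = 3.300 d
  layer 3 (clean gravel): t_3 = 1.83 × 0.24 / 0.1756 = 2.501 d
  layer 4 (weathered basalt): t_4 = 6.54 × 0.14 / 0.1756 = 5.214 d
Total t = Σ t_i = 23.59 days.

23.6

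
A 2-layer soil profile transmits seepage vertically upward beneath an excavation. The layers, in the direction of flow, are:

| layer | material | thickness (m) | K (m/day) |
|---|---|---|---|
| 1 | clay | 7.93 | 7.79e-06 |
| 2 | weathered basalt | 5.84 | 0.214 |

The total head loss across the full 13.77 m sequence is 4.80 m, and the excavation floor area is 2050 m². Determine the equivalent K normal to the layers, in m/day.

1.35e-05

Flow is perpendicular to layering, so the layers act in series and the equivalent K is the thickness-weighted harmonic mean.
Total thickness L = 7.93 + 5.84 = 13.77 m.
Σ(b_i/K_i) = 7.93/7.79e-06 + 5.84/0.214 = 1.018e+06 d.
K_eq = L / Σ(b_i/K_i) = 13.77 / 1.018e+06 = 1.353e-05 m/day.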